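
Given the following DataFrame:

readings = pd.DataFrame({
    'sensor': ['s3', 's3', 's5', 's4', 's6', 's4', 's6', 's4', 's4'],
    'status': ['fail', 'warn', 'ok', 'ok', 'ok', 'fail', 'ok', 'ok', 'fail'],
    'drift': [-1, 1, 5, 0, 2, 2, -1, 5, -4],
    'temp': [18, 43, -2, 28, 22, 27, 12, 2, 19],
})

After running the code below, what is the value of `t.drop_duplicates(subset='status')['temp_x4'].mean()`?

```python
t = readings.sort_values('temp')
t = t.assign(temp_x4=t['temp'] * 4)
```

78.6666666667

sort by temp:
  sensor status  drift  temp
2     s5     ok      5    -2
7     s4     ok      5     2
6     s6     ok     -1    12
0     s3   fail     -1    18
8     s4   fail     -4    19
4     s6     ok      2    22
5     s4   fail      2    27
3     s4     ok      0    28
1     s3   warn      1    43
add column temp_x4 = t['temp'] * 4:
  sensor status  drift  temp  temp_x4
2     s5     ok      5    -2       -8
7     s4     ok      5     2        8
6     s6     ok     -1    12       48
0     s3   fail     -1    18       72
8     s4   fail     -4    19       76
4     s6     ok      2    22       88
5     s4   fail      2    27      108
3     s4     ok      0    28      112
1     s3   warn      1    43      172
drop duplicate status (keep=first):
  sensor status  drift  temp  temp_x4
2     s5     ok      5    -2       -8
0     s3   fail     -1    18       72
1     s3   warn      1    43      172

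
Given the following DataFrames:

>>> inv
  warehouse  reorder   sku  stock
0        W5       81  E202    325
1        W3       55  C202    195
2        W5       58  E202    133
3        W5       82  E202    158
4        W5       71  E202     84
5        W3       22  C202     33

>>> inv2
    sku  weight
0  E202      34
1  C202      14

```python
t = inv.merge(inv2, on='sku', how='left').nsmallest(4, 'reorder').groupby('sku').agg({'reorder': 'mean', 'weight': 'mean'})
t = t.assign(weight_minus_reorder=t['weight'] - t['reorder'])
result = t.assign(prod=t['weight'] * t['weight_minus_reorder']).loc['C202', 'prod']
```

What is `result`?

-343.0

merge on 'sku' (how='left') → 6 rows:
  warehouse  reorder   sku  stock  weight
0        W5       81  E202    325      34
1        W3       55  C202    195      14
2        W5       58  E202    133      34
3        W5       82  E202    158      34
4        W5       71  E202     84      34
5        W3       22  C202     33      14
take 4 rows with smallest reorder:
  warehouse  reorder   sku  stock  weight
5        W3       22  C202     33      14
1        W3       55  C202    195      14
2        W5       58  E202    133      34
4        W5       71  E202     84      34
group by sku: mean(reorder), mean(weight):
      reorder  weight
sku                  
C202     38.5    14.0
E202     64.5    34.0
add column weight_minus_reorder = t['weight'] - t['reorder']:
      reorder  weight  weight_minus_reorder
sku                                        
C202     38.5    14.0                 -24.5
E202     64.5    34.0                 -30.5
add column prod = t['weight'] * t['weight_minus_reorder']:
      reorder  weight  weight_minus_reorder    prod
sku                                                
C202     38.5    14.0                 -24.5  -343.0
E202     64.5    34.0                 -30.5 -1037.0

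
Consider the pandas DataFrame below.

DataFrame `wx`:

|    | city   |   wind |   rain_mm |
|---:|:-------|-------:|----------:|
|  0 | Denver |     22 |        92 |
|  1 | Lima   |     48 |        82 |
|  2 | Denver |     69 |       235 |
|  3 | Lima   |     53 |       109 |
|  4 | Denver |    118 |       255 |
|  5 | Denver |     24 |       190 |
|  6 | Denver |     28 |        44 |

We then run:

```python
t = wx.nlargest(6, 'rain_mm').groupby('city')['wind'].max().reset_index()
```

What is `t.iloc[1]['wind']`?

53

take 6 rows with largest rain_mm:
     city  wind  rain_mm
4  Denver   118      255
2  Denver    69      235
5  Denver    24      190
3    Lima    53      109
0  Denver    22       92
1    Lima    48       82
group by city, max of wind:
city
Denver    118
Lima       53
Name: wind, dtype: int64
reset_index():
     city  wind
0  Denver   118
1    Lima    53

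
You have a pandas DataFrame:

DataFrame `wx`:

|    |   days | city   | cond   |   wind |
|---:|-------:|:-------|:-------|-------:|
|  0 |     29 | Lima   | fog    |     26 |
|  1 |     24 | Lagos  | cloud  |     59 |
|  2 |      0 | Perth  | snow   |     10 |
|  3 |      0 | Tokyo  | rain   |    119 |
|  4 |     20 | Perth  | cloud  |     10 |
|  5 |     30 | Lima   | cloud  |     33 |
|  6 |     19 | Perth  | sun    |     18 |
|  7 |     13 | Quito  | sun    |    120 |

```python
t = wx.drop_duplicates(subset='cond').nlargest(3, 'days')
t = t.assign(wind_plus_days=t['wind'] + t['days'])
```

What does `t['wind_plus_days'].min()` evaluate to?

drop duplicate cond (keep=first):
   days   city   cond  wind
0    29   Lima    fog    26
1    24  Lagos  cloud    59
2     0  Perth   snow    10
3     0  Tokyo   rain   119
6    19  Perth    sun    18
take 3 rows with largest days:
   days   city   cond  wind
0    29   Lima    fog    26
1    24  Lagos  cloud    59
6    19  Perth    sun    18
add column wind_plus_days = t['wind'] + t['days']:
   days   city   cond  wind  wind_plus_days
0    29   Lima    fog    26              55
1    24  Lagos  cloud    59              83
6    19  Perth    sun    18              37

37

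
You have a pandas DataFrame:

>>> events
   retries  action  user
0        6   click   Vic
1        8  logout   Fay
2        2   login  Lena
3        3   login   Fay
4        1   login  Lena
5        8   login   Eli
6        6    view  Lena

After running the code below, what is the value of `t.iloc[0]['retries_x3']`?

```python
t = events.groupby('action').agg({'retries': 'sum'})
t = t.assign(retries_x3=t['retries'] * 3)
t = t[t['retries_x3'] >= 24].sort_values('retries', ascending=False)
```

group by action, sum of retries:
        retries
action         
click         6
login        14
logout        8
view          6
add column retries_x3 = t['retries'] * 3:
        retries  retries_x3
action                     
click         6          18
login        14          42
logout        8          24
view          6          18
filter rows where retries_x3 >= 24:
        retries  retries_x3
action                     
login        14          42
logout        8          24
sort by retries descending:
        retries  retries_x3
action                     
login        14          42
logout        8          24
value at position 0, column 'retries_x3' → 42

42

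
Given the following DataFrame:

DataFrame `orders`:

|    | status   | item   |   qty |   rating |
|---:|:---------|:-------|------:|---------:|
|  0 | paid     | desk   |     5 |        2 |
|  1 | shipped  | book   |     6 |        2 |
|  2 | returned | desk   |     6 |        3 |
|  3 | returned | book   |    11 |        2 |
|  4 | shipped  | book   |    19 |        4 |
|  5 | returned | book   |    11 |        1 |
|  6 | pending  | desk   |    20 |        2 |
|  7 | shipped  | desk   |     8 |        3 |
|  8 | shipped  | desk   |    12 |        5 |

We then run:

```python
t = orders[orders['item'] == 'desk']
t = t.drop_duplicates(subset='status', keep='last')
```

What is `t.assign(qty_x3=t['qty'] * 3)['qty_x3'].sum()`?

129

filter rows where item == 'desk':
     status  item  qty  rating
0      paid  desk    5       2
2  returned  desk    6       3
6   pending  desk   20       2
7   shipped  desk    8       3
8   shipped  desk   12       5
drop duplicate status (keep=last):
     status  item  qty  rating
0      paid  desk    5       2
2  returned  desk    6       3
6   pending  desk   20       2
8   shipped  desk   12       5
add column qty_x3 = t['qty'] * 3:
     status  item  qty  rating  qty_x3
0      paid  desk    5       2      15
2  returned  desk    6       3      18
6   pending  desk   20       2      60
8   shipped  desk   12       5      36
So sum() = 129.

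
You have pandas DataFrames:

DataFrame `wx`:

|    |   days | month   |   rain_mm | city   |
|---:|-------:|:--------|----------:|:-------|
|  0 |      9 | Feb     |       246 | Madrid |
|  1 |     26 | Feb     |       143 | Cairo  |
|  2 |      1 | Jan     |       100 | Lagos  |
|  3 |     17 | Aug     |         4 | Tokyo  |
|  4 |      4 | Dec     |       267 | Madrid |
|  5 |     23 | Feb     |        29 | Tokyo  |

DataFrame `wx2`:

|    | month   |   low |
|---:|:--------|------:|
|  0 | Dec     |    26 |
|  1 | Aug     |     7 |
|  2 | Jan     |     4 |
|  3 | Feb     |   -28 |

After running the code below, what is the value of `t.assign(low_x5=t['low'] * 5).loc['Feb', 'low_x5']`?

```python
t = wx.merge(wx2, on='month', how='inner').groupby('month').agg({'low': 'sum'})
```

-420

merge on 'month' (how='inner') → 6 rows:
   days month  rain_mm    city  low
0     9   Feb      246  Madrid  -28
1    26   Feb      143   Cairo  -28
2     1   Jan      100   Lagos    4
3    17   Aug        4   Tokyo    7
4     4   Dec      267  Madrid   26
5    23   Feb       29   Tokyo  -28
group by month, sum of low:
       low
month     
Aug      7
Dec     26
Feb    -84
Jan      4
add column low_x5 = t['low'] * 5:
       low  low_x5
month             
Aug      7      35
Dec     26     130
Feb    -84    -420
Jan      4      20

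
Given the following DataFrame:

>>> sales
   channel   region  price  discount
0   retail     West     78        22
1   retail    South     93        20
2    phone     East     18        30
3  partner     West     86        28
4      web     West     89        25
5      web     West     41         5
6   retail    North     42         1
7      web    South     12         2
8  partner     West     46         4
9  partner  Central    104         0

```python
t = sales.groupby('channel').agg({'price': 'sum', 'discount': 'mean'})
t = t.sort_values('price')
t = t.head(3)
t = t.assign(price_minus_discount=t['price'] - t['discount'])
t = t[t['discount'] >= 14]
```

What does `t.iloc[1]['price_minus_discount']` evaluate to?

group by channel: sum(price), mean(discount):
         price   discount
channel                  
partner    236  10.666667
phone       18  30.000000
retail     213  14.333333
web        142  10.666667
sort by price:
         price   discount
channel                  
phone       18  30.000000
web        142  10.666667
retail     213  14.333333
partner    236  10.666667
take first 3 rows:
         price   discount
channel                  
phone       18  30.000000
web        142  10.666667
retail     213  14.333333
add column price_minus_discount = t['price'] - t['discount']:
         price   discount  price_minus_discount
channel                                        
phone       18  30.000000            -12.000000
web        142  10.666667            131.333333
retail     213  14.333333            198.666667
filter rows where discount >= 14:
         price   discount  price_minus_discount
channel                                        
phone       18  30.000000            -12.000000
retail     213  14.333333            198.666667
Taking the value at position 1, column 'price_minus_discount' gives 198.666666667.

198.666666667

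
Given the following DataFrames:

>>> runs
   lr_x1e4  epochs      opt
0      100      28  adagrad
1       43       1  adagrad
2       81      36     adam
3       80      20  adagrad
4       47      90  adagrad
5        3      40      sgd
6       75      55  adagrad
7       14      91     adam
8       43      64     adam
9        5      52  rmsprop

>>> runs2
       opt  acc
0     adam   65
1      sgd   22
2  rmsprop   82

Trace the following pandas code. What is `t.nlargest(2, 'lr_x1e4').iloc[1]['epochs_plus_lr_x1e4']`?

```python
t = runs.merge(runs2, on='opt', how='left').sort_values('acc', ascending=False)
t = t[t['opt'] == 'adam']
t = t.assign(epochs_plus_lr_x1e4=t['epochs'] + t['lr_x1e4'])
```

107

merge on 'opt' (how='left') → 10 rows:
   lr_x1e4  epochs      opt   acc
0      100      28  adagrad   NaN
1       43       1  adagrad   NaN
2       81      36     adam  65.0
3       80      20  adagrad   NaN
4       47      90  adagrad   NaN
5        3      40      sgd  22.0
6       75      55  adagrad   NaN
7       14      91     adam  65.0
8       43      64     adam  65.0
9        5      52  rmsprop  82.0
sort by acc descending:
   lr_x1e4  epochs      opt   acc
9        5      52  rmsprop  82.0
2       81      36     adam  65.0
7       14      91     adam  65.0
8       43      64     adam  65.0
5        3      40      sgd  22.0
0      100      28  adagrad   NaN
1       43       1  adagrad   NaN
3       80      20  adagrad   NaN
4       47      90  adagrad   NaN
6       75      55  adagrad   NaN
filter rows where opt == 'adam':
   lr_x1e4  epochs   opt   acc
2       81      36  adam  65.0
7       14      91  adam  65.0
8       43      64  adam  65.0
add column epochs_plus_lr_x1e4 = t['epochs'] + t['lr_x1e4']:
   lr_x1e4  epochs   opt   acc  epochs_plus_lr_x1e4
2       81      36  adam  65.0                  117
7       14      91  adam  65.0                  105
8       43      64  adam  65.0                  107
take 2 rows with largest lr_x1e4:
   lr_x1e4  epochs   opt   acc  epochs_plus_lr_x1e4
2       81      36  adam  65.0                  117
8       43      64  adam  65.0                  107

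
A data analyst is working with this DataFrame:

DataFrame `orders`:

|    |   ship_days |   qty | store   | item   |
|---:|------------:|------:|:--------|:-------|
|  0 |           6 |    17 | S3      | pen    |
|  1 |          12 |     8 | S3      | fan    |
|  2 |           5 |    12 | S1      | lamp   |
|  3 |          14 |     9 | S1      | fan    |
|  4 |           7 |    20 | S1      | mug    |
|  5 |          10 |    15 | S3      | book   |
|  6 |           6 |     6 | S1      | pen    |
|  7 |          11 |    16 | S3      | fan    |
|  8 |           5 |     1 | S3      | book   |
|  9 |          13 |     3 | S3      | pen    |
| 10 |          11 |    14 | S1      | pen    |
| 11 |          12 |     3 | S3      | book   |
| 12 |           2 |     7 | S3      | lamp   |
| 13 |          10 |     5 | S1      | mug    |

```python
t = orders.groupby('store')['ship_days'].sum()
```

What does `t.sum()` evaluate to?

group by store, sum of ship_days:
store
S1    53
S3    71
Name: ship_days, dtype: int64
The sum of the resulting series is 124.

124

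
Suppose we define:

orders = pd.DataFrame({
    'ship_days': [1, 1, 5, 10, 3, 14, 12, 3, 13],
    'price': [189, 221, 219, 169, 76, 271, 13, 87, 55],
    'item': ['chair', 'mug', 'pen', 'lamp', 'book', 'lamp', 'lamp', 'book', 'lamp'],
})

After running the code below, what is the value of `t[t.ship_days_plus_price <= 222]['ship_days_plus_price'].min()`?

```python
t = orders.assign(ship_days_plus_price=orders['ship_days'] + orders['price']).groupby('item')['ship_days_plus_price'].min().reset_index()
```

25

add column ship_days_plus_price = orders['ship_days'] + orders['price']:
   ship_days  price   item  ship_days_plus_price
0          1    189  chair                   190
1          1    221    mug                   222
2          5    219    pen                   224
3         10    169   lamp                   179
4          3     76   book                    79
5         14    271   lamp                   285
6         12     13   lamp                    25
7          3     87   book                    90
8         13     55   lamp                    68
group by item, min of ship_days_plus_price:
item
book      79
chair    190
lamp      25
mug      222
pen      224
Name: ship_days_plus_price, dtype: int64
reset_index():
    item  ship_days_plus_price
0   book                    79
1  chair                   190
2   lamp                    25
3    mug                   222
4    pen                   224
filter rows where ship_days_plus_price <= 222:
    item  ship_days_plus_price
0   book                    79
1  chair                   190
2   lamp                    25
3    mug                   222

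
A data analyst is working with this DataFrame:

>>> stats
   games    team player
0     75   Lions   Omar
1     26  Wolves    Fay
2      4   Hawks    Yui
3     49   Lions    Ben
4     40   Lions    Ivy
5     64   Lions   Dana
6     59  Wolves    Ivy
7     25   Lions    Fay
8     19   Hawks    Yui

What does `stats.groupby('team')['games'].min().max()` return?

26

group by team, min of games:
team
Hawks      4
Lions     25
Wolves    26
Name: games, dtype: int64
max of the resulting series → 26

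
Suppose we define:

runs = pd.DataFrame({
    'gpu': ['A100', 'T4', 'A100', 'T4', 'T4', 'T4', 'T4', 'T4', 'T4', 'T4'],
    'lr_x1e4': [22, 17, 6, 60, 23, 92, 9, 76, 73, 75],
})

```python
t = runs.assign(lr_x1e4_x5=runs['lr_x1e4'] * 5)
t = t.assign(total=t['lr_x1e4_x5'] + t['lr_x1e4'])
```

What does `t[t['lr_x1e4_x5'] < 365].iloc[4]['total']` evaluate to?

add column lr_x1e4_x5 = runs['lr_x1e4'] * 5:
    gpu  lr_x1e4  lr_x1e4_x5
0  A100       22         110
1    T4       17          85
2  A100        6          30
3    T4       60         300
4    T4       23         115
5    T4       92         460
6    T4        9          45
7    T4       76         380
8    T4       73         365
9    T4       75         375
add column total = t['lr_x1e4_x5'] + t['lr_x1e4']:
    gpu  lr_x1e4  lr_x1e4_x5  total
0  A100       22         110    132
1    T4       17          85    102
2  A100        6          30     36
3    T4       60         300    360
4    T4       23         115    138
5    T4       92         460    552
6    T4        9          45     54
7    T4       76         380    456
8    T4       73         365    438
9    T4       75         375    450
filter rows where lr_x1e4_x5 < 365:
    gpu  lr_x1e4  lr_x1e4_x5  total
0  A100       22         110    132
1    T4       17          85    102
2  A100        6          30     36
3    T4       60         300    360
4    T4       23         115    138
6    T4        9          45     54

138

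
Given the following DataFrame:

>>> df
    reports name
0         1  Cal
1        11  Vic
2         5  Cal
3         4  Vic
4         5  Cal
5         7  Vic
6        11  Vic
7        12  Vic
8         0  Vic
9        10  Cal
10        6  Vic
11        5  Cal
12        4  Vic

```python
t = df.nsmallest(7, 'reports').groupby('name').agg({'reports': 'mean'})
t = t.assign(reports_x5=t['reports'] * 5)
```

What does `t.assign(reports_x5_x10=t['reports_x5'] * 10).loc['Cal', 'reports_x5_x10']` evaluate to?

take 7 rows with smallest reports:
    reports name
8         0  Vic
0         1  Cal
3         4  Vic
12        4  Vic
2         5  Cal
4         5  Cal
11        5  Cal
group by name, mean of reports:
       reports
name          
Cal   4.000000
Vic   2.666667
add column reports_x5 = t['reports'] * 5:
       reports  reports_x5
name                      
Cal   4.000000   20.000000
Vic   2.666667   13.333333
add column reports_x5_x10 = t['reports_x5'] * 10:
       reports  reports_x5  reports_x5_x10
name                                      
Cal   4.000000   20.000000      200.000000
Vic   2.666667   13.333333      133.333333
Taking the value at row 'Cal', column 'reports_x5_x10' gives 200.0.

200.0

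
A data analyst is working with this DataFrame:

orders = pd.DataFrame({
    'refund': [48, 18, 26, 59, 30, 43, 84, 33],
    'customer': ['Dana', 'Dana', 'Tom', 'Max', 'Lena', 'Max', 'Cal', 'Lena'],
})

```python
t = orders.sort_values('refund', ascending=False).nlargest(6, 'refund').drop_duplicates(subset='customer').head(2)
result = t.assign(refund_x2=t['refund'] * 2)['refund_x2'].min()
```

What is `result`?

sort by refund descending:
   refund customer
6      84      Cal
3      59      Max
0      48     Dana
5      43      Max
7      33     Lena
4      30     Lena
2      26      Tom
1      18     Dana
take 6 rows with largest refund:
   refund customer
6      84      Cal
3      59      Max
0      48     Dana
5      43      Max
7      33     Lena
4      30     Lena
drop duplicate customer (keep=first):
   refund customer
6      84      Cal
3      59      Max
0      48     Dana
7      33     Lena
take first 2 rows:
   refund customer
6      84      Cal
3      59      Max
add column refund_x2 = t['refund'] * 2:
   refund customer  refund_x2
6      84      Cal        168
3      59      Max        118
Hence 118.

118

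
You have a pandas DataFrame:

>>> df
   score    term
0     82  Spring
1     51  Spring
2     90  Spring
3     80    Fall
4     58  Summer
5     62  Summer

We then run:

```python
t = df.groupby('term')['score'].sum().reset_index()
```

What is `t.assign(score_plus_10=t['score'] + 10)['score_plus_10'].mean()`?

group by term, sum of score:
term
Fall       80
Spring    223
Summer    120
Name: score, dtype: int64
reset_index():
     term  score
0    Fall     80
1  Spring    223
2  Summer    120
add column score_plus_10 = t['score'] + 10:
     term  score  score_plus_10
0    Fall     80             90
1  Spring    223            233
2  Summer    120            130

151.0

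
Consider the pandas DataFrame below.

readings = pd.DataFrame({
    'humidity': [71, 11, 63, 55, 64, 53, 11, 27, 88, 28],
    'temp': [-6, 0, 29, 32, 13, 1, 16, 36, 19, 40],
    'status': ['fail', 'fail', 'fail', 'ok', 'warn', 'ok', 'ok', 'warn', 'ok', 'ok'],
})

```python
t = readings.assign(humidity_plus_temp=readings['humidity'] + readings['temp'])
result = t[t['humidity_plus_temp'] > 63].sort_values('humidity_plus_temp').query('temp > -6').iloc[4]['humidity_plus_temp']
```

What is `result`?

add column humidity_plus_temp = readings['humidity'] + readings['temp']:
   humidity  temp status  humidity_plus_temp
0        71    -6   fail                  65
1        11     0   fail                  11
2        63    29   fail                  92
3        55    32     ok                  87
4        64    13   warn                  77
5        53     1     ok                  54
6        11    16     ok                  27
7        27    36   warn                  63
8        88    19     ok                 107
9        28    40     ok                  68
filter rows where humidity_plus_temp > 63:
   humidity  temp status  humidity_plus_temp
0        71    -6   fail                  65
2        63    29   fail                  92
3        55    32     ok                  87
4        64    13   warn                  77
8        88    19     ok                 107
9        28    40     ok                  68
sort by humidity_plus_temp:
   humidity  temp status  humidity_plus_temp
0        71    -6   fail                  65
9        28    40     ok                  68
4        64    13   warn                  77
3        55    32     ok                  87
2        63    29   fail                  92
8        88    19     ok                 107
filter rows where temp > -6:
   humidity  temp status  humidity_plus_temp
9        28    40     ok                  68
4        64    13   warn                  77
3        55    32     ok                  87
2        63    29   fail                  92
8        88    19     ok                 107
Then the value at position 4, column 'humidity_plus_temp': 107

107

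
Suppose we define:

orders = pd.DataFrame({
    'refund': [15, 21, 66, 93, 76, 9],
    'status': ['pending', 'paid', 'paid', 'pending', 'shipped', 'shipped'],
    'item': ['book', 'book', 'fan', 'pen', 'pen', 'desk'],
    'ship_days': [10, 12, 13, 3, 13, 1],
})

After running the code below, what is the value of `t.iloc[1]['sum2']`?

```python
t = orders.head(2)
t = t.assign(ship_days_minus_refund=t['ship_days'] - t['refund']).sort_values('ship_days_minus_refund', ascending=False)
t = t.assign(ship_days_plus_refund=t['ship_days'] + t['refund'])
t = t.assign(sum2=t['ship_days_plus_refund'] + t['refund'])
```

54

take first 2 rows:
   refund   status  item  ship_days
0      15  pending  book         10
1      21     paid  book         12
add column ship_days_minus_refund = t['ship_days'] - t['refund']:
   refund   status  item  ship_days  ship_days_minus_refund
0      15  pending  book         10                      -5
1      21     paid  book         12                      -9
sort by ship_days_minus_refund descending:
   refund   status  item  ship_days  ship_days_minus_refund
0      15  pending  book         10                      -5
1      21     paid  book         12                      -9
add column ship_days_plus_refund = t['ship_days'] + t['refund']:
   refund   status  item  ship_days  ship_days_minus_refund  ship_days_plus_refund
0      15  pending  book         10                      -5                     25
1      21     paid  book         12                      -9                     33
add column sum2 = t['ship_days_plus_refund'] + t['refund']:
   refund   status  item  ship_days  ship_days_minus_refund  ship_days_plus_refund  sum2
0      15  pending  book         10                      -5                     25    40
1      21     paid  book         12                      -9                     33    54
Finally, value at position 1, column 'sum2' = 54.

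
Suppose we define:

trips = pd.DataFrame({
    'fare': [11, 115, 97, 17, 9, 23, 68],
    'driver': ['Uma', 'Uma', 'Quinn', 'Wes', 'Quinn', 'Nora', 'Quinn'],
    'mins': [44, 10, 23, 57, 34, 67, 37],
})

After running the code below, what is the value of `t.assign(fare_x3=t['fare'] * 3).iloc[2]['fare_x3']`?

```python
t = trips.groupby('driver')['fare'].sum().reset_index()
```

378

group by driver, sum of fare:
driver
Nora      23
Quinn    174
Uma      126
Wes       17
Name: fare, dtype: int64
reset_index():
  driver  fare
0   Nora    23
1  Quinn   174
2    Uma   126
3    Wes    17
add column fare_x3 = t['fare'] * 3:
  driver  fare  fare_x3
0   Nora    23       69
1  Quinn   174      522
2    Uma   126      378
3    Wes    17       51
value at position 2, column 'fare_x3' → 378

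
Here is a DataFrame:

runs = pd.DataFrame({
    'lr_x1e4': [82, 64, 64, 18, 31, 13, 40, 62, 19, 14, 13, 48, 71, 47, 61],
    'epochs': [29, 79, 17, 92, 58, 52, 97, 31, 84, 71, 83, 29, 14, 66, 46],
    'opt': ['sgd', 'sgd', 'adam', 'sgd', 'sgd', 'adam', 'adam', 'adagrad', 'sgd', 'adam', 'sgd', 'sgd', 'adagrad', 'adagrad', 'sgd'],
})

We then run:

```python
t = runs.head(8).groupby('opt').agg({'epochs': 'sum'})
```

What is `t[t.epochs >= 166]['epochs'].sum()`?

424

take first 8 rows:
   lr_x1e4  epochs      opt
0       82      29      sgd
1       64      79      sgd
2       64      17     adam
3       18      92      sgd
4       31      58      sgd
5       13      52     adam
6       40      97     adam
7       62      31  adagrad
group by opt, sum of epochs:
         epochs
opt            
adagrad      31
adam        166
sgd         258
filter rows where epochs >= 166:
      epochs
opt         
adam     166
sgd      258
Hence 424.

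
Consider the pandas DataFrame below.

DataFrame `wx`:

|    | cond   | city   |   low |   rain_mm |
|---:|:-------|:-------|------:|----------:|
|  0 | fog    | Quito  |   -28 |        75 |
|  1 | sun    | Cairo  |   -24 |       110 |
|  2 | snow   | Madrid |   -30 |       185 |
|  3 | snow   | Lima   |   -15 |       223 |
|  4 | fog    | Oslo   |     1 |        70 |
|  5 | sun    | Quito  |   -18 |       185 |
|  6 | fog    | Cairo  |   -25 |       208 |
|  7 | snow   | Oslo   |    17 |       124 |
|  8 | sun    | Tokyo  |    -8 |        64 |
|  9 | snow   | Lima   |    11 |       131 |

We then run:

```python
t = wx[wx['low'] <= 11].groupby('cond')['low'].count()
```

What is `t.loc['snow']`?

3

filter rows where low <= 11:
   cond    city  low  rain_mm
0   fog   Quito  -28       75
1   sun   Cairo  -24      110
2  snow  Madrid  -30      185
3  snow    Lima  -15      223
4   fog    Oslo    1       70
5   sun   Quito  -18      185
6   fog   Cairo  -25      208
8   sun   Tokyo   -8       64
9  snow    Lima   11      131
group by cond, count of low:
cond
fog     3
snow    3
sun     3
Name: low, dtype: int64
Finally, value at index 'snow' = 3.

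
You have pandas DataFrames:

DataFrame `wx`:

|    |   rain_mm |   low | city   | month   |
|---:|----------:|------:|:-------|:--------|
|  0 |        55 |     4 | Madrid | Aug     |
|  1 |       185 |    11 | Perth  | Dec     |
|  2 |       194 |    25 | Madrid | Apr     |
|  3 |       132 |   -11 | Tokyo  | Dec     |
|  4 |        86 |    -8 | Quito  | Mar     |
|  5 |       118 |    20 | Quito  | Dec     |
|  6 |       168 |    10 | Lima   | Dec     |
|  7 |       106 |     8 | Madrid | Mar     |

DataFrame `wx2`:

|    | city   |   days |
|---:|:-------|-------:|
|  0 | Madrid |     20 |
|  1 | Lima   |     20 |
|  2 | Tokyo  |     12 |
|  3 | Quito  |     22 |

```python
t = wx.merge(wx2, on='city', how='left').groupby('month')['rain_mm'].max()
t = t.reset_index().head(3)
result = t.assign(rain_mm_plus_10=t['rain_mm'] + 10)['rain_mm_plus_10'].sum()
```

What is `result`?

464

merge on 'city' (how='left') → 8 rows:
   rain_mm  low    city month  days
0       55    4  Madrid   Aug  20.0
1      185   11   Perth   Dec   NaN
2      194   25  Madrid   Apr  20.0
3      132  -11   Tokyo   Dec  12.0
4       86   -8   Quito   Mar  22.0
5      118   20   Quito   Dec  22.0
6      168   10    Lima   Dec  20.0
7      106    8  Madrid   Mar  20.0
group by month, max of rain_mm:
month
Apr    194
Aug     55
Dec    185
Mar    106
Name: rain_mm, dtype: int64
reset_index():
  month  rain_mm
0   Apr      194
1   Aug       55
2   Dec      185
3   Mar      106
take first 3 rows:
  month  rain_mm
0   Apr      194
1   Aug       55
2   Dec      185
add column rain_mm_plus_10 = t['rain_mm'] + 10:
  month  rain_mm  rain_mm_plus_10
0   Apr      194              204
1   Aug       55               65
2   Dec      185              195
Then the sum of column 'rain_mm_plus_10': 464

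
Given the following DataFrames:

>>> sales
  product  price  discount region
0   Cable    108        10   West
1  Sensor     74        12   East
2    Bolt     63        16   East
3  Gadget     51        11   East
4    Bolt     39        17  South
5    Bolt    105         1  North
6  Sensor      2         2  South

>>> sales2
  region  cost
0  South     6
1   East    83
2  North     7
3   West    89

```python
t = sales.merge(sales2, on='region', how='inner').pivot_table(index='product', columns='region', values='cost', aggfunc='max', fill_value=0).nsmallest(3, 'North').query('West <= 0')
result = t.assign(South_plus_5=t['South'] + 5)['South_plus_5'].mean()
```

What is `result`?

8.0

merge on 'region' (how='inner') → 7 rows:
  product  price  discount region  cost
0   Cable    108        10   West    89
1  Sensor     74        12   East    83
2    Bolt     63        16   East    83
3  Gadget     51        11   East    83
4    Bolt     39        17  South     6
5    Bolt    105         1  North     7
6  Sensor      2         2  South     6
pivot: rows=product, cols=region, max(cost):
region   East  North  South  West
product                          
Bolt       83      7      6     0
Cable       0      0      0    89
Gadget     83      0      0     0
Sensor     83      0      6     0
take 3 rows with smallest North:
region   East  North  South  West
product                          
Cable       0      0      0    89
Gadget     83      0      0     0
Sensor     83      0      6     0
filter rows where West <= 0:
region   East  North  South  West
product                          
Gadget     83      0      0     0
Sensor     83      0      6     0
add column South_plus_5 = t['South'] + 5:
region   East  North  South  West  South_plus_5
product                                        
Gadget     83      0      0     0             5
Sensor     83      0      6     0            11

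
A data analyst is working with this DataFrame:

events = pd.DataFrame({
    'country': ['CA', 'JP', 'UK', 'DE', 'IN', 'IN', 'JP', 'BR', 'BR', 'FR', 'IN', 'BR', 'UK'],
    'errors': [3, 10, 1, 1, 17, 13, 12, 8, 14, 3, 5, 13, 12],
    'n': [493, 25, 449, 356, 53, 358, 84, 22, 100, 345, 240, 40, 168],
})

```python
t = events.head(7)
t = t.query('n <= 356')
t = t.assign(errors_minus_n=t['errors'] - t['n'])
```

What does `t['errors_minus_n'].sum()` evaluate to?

-478

take first 7 rows:
  country  errors    n
0      CA       3  493
1      JP      10   25
2      UK       1  449
3      DE       1  356
4      IN      17   53
5      IN      13  358
6      JP      12   84
filter rows where n <= 356:
  country  errors    n
1      JP      10   25
3      DE       1  356
4      IN      17   53
6      JP      12   84
add column errors_minus_n = t['errors'] - t['n']:
  country  errors    n  errors_minus_n
1      JP      10   25             -15
3      DE       1  356            -355
4      IN      17   53             -36
6      JP      12   84             -72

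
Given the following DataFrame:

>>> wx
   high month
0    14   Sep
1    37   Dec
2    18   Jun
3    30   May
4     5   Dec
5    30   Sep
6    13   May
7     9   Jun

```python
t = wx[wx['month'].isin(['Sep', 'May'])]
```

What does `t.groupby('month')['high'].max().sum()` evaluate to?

60

filter rows where month in ['Sep', 'May']:
   high month
0    14   Sep
3    30   May
5    30   Sep
6    13   May
group by month, max of high:
month
May    30
Sep    30
Name: high, dtype: int64
sum of the resulting series → 60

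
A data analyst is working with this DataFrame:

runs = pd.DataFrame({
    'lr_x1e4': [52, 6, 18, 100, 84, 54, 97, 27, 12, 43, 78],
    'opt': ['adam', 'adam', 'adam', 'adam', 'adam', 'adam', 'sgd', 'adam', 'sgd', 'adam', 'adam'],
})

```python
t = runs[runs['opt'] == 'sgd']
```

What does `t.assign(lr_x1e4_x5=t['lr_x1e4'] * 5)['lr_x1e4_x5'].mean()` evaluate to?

filter rows where opt == 'sgd':
   lr_x1e4  opt
6       97  sgd
8       12  sgd
add column lr_x1e4_x5 = t['lr_x1e4'] * 5:
   lr_x1e4  opt  lr_x1e4_x5
6       97  sgd         485
8       12  sgd          60

272.5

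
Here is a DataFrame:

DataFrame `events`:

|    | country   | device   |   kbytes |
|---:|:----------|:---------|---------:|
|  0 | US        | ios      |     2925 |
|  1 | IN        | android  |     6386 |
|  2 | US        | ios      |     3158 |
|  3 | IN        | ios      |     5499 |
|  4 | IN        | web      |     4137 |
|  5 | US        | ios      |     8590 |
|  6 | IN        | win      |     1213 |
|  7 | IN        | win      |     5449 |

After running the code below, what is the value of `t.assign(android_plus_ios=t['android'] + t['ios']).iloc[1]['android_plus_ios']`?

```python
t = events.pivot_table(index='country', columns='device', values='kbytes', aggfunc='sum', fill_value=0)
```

pivot: rows=country, cols=device, sum(kbytes):
device   android    ios   web   win
country                            
IN          6386   5499  4137  6662
US             0  14673     0     0
add column android_plus_ios = t['android'] + t['ios']:
device   android    ios   web   win  android_plus_ios
country                                              
IN          6386   5499  4137  6662             11885
US             0  14673     0     0             14673

14673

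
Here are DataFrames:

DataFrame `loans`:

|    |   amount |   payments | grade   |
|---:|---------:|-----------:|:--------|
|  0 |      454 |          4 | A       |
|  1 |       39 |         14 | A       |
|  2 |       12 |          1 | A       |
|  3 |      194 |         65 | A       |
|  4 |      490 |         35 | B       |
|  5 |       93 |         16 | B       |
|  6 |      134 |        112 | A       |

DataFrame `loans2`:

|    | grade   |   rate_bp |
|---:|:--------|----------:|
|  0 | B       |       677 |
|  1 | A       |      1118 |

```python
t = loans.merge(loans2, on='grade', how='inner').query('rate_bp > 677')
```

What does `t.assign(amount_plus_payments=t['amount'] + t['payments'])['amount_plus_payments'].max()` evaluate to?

458

merge on 'grade' (how='inner') → 7 rows:
   amount  payments grade  rate_bp
0     454         4     A     1118
1      39        14     A     1118
2      12         1     A     1118
3     194        65     A     1118
4     490        35     B      677
5      93        16     B      677
6     134       112     A     1118
filter rows where rate_bp > 677:
   amount  payments grade  rate_bp
0     454         4     A     1118
1      39        14     A     1118
2      12         1     A     1118
3     194        65     A     1118
6     134       112     A     1118
add column amount_plus_payments = t['amount'] + t['payments']:
   amount  payments grade  rate_bp  amount_plus_payments
0     454         4     A     1118                   458
1      39        14     A     1118                    53
2      12         1     A     1118                    13
3     194        65     A     1118                   259
6     134       112     A     1118                   246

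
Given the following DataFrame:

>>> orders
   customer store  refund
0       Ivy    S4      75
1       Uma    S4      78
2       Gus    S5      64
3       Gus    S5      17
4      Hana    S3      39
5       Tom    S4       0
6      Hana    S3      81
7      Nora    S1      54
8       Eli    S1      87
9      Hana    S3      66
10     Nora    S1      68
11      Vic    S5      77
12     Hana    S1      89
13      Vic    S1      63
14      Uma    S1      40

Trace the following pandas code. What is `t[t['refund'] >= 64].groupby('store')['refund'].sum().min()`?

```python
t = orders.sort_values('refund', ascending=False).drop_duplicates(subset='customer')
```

141

sort by refund descending:
   customer store  refund
12     Hana    S1      89
8       Eli    S1      87
6      Hana    S3      81
1       Uma    S4      78
11      Vic    S5      77
0       Ivy    S4      75
10     Nora    S1      68
9      Hana    S3      66
2       Gus    S5      64
13      Vic    S1      63
7      Nora    S1      54
14      Uma    S1      40
4      Hana    S3      39
3       Gus    S5      17
5       Tom    S4       0
drop duplicate customer (keep=first):
   customer store  refund
12     Hana    S1      89
8       Eli    S1      87
1       Uma    S4      78
11      Vic    S5      77
0       Ivy    S4      75
10     Nora    S1      68
2       Gus    S5      64
5       Tom    S4       0
filter rows where refund >= 64:
   customer store  refund
12     Hana    S1      89
8       Eli    S1      87
1       Uma    S4      78
11      Vic    S5      77
0       Ivy    S4      75
10     Nora    S1      68
2       Gus    S5      64
group by store, sum of refund:
store
S1    244
S4    153
S5    141
Name: refund, dtype: int64
So min() = 141.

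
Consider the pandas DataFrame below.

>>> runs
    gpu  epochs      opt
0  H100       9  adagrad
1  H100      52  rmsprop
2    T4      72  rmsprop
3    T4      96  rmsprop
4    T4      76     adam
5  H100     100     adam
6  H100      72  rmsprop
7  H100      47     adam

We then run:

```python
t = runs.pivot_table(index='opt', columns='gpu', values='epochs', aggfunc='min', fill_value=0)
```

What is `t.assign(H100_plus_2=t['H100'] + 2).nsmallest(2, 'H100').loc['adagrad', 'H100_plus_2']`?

pivot: rows=opt, cols=gpu, min(epochs):
gpu      H100  T4
opt              
adagrad     9   0
adam       47  76
rmsprop    52  72
add column H100_plus_2 = t['H100'] + 2:
gpu      H100  T4  H100_plus_2
opt                           
adagrad     9   0           11
adam       47  76           49
rmsprop    52  72           54
take 2 rows with smallest H100:
gpu      H100  T4  H100_plus_2
opt                           
adagrad     9   0           11
adam       47  76           49
Finally, value at row 'adagrad', column 'H100_plus_2' = 11.

11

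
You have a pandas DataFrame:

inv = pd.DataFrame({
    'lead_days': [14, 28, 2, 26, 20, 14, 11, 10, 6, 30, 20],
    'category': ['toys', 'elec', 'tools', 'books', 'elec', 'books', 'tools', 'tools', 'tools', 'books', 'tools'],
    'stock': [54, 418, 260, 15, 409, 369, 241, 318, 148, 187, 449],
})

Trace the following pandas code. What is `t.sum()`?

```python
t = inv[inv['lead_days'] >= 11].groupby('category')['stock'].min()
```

filter rows where lead_days >= 11:
    lead_days category  stock
0          14     toys     54
1          28     elec    418
3          26    books     15
4          20     elec    409
5          14    books    369
6          11    tools    241
9          30    books    187
10         20    tools    449
group by category, min of stock:
category
books     15
elec     409
tools    241
toys      54
Name: stock, dtype: int64
Then the sum of the resulting series: 719

719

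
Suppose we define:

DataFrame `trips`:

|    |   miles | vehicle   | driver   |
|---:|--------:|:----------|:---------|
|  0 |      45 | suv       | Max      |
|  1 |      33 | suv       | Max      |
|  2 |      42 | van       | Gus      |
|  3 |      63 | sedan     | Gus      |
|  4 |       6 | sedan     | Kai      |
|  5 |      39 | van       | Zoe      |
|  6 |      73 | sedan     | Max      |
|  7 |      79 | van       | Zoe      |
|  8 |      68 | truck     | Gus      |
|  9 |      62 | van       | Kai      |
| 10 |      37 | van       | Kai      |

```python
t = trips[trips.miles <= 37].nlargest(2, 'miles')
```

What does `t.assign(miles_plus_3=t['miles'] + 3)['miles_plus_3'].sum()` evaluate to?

76

filter rows where miles <= 37:
    miles vehicle driver
1      33     suv    Max
4       6   sedan    Kai
10     37     van    Kai
take 2 rows with largest miles:
    miles vehicle driver
10     37     van    Kai
1      33     suv    Max
add column miles_plus_3 = t['miles'] + 3:
    miles vehicle driver  miles_plus_3
10     37     van    Kai            40
1      33     suv    Max            36
So sum() = 76.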